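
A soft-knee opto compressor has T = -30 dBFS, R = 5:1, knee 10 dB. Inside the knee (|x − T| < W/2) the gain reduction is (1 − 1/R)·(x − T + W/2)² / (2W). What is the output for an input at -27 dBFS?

x − T + W/2 = -27 − (-30) + 5 = 8.
GR = (1 − 1/5) × 8² / 20 = 0.8 × 64 / 20 = 2.56 dB.
Output = -27 − 2.56 = -29.56 dBFS.

-29.56 dBFS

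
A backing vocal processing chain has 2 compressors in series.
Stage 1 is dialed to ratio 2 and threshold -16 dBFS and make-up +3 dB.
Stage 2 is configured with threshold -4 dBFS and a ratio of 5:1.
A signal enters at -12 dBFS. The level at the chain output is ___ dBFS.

Stage 1: overshoot 4 dB → 4/2 = 2 dB → -14 dBFS; +3 dB make-up → -11 dBFS.
Stage 2: below threshold (-11 ≤ -4); passes unchanged; output -11 dBFS.

-11 dBFS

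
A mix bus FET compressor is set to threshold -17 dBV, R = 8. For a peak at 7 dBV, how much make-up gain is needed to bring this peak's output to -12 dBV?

2 dB

The peak compresses to -17 + 24/8 = -14 dBV.
To reach -12 dBV requires -12 − (-14) = 2 dB of make-up.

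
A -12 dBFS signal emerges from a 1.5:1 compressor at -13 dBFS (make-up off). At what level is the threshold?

Input is 3 dB above T (since output overshoot × R = input overshoot: (-13 − T)·1.5 = -12 − T gives T = -15 dBFS).
Check: -15 + (-12 − (-15))/1.5 = -15 + 2 = -13 dBFS. ✓

-15 dBFS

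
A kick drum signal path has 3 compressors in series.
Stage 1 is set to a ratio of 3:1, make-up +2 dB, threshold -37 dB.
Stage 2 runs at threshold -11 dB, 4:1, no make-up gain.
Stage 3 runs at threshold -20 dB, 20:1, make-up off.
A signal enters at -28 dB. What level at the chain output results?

-32 dB

Stage 1: overshoot 9 dB → 9/3 = 3 dB → -34 dB; +2 dB make-up → -32 dB.
Stage 2: below threshold (-32 ≤ -11); passes unchanged; output -32 dB.
Stage 3: below threshold (-32 ≤ -20); passes unchanged; output -32 dB.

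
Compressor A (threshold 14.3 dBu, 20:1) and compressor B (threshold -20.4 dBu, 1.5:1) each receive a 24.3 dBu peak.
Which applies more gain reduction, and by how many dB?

A: overshoot 10 dB → output overshoot 0.5 dB → GR 9.5 dB.
B: overshoot 44.7 dB → output overshoot 29.8 dB → GR 14.9 dB.
B applies 5.4 dB more gain reduction.

B, by 5.4 dB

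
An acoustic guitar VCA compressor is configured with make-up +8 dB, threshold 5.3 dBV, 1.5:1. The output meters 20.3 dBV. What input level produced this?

Before make-up, the level was 20.3 − 8 = 12.3 dBV.
Post-compression overshoot = 12.3 − 5.3 = 7 dB.
Undo the ratio: input overshoot = 7 × 1.5 = 10.5 dB, giving input = 15.8 dBV.

15.8 dBV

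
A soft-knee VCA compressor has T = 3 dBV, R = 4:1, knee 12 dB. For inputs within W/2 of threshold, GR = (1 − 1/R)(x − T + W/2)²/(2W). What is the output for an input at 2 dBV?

x − T + W/2 = 2 − 3 + 6 = 5.
GR = (1 − 1/4) × 5² / 24 = 0.75 × 25 / 24 = 0.78125 dB.
Output = 2 − 0.78125 = 1.21875 dBV.

1.21875 dBV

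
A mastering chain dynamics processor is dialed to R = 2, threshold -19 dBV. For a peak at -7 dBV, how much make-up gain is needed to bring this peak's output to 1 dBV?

14 dB

Without make-up, output = threshold + overshoot/2 = -19 + 6 = -13 dBV.
Gap to target: 14 dB.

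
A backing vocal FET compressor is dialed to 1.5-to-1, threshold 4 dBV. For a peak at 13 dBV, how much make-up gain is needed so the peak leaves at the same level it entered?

3 dB

Overshoot 9 dB → 9/1.5 = 6 dB after compression, so the compressed level is 4 + 6 = 10 dBV.
Make-up = target − compressed = 13 − 10 = 3 dB.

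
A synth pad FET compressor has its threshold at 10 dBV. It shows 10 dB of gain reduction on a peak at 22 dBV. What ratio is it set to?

6:1

Input overshoot = 22 − 10 = 12 dB.
Output overshoot = 12 − 10 = 2 dB.
Ratio = input overshoot / output overshoot = 12 / 2 = 6.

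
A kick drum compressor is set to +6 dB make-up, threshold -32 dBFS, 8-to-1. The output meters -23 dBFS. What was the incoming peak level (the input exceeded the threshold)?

-8 dBFS

Before make-up, the level was -23 − 6 = -29 dBFS.
Post-compression overshoot = -29 − (-32) = 3 dB.
Undo the ratio: input overshoot = 3 × 8 = 24 dB, giving input = -8 dBFS.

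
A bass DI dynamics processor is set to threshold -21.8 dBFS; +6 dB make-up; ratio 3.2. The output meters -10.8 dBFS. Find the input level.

Remove make-up: -10.8 − 6 = -16.8 dBFS.
That's 5 dB above the -21.8 dBFS threshold.
Before 3.2:1 compression the overshoot was 5 × 3.2 = 16 dB, so input = -21.8 + 16 = -5.8 dBFS.

-5.8 dBFS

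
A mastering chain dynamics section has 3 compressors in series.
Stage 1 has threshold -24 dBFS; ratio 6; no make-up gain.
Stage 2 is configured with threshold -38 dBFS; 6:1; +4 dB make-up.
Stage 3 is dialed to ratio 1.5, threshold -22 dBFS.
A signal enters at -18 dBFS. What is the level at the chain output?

-31.5 dBFS

Stage 1: -18 dBFS is 6 dB over -24 dBFS; at 6:1 that becomes 1 dB over, giving -23 dBFS.
Stage 2: -23 dBFS is 15 dB over -38 dBFS; at 6:1 that becomes 2.5 dB over, giving -35.5 dBFS; +4 dB make-up → -31.5 dBFS.
Stage 3: -31.5 dBFS ≤ -22 dBFS, so stage 3 doesn't engage; output -31.5 dBFS.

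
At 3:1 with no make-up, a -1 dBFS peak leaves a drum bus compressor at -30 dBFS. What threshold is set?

Gain reduction = -1 − (-30) = 29 dB; output overshoot = GR / (R − 1) = 29 / 2 = 14.5 dB.
Threshold = output − output overshoot = -30 − 14.5 = -44.5 dBFS.

-44.5 dBFS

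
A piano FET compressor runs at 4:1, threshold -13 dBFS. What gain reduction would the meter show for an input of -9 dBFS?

3 dB

The signal is 4 dB above threshold.
A 4:1 ratio leaves 1 dB of that excess.
GR = overshoot in − overshoot out = 4 − 1 = 3 dB.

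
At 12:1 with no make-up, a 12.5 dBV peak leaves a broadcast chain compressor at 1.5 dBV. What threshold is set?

0.5 dBV

Gain reduction = 12.5 − 1.5 = 11 dB; output overshoot = GR / (R − 1) = 11 / 11 = 1 dB.
Threshold = output − output overshoot = 1.5 − 1 = 0.5 dBV.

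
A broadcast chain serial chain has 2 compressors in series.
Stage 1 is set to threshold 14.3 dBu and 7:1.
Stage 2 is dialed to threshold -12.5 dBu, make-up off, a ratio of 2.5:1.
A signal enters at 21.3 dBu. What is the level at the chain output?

Stage 1: 7 dB above 14.3 dBu, reduced 7:1 to 1 dB above → 15.3 dBu.
Stage 2: 15.3 dBu is 27.8 dB over -12.5 dBu; at 2.5:1 that becomes 11.12 dB over, giving -1.38 dBu.

-1.38 dBu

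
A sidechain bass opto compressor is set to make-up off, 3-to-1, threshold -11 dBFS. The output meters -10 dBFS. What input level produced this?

-8 dBFS

The compressed level sits -10 − (-11) = 1 dB over threshold.
Undo the ratio: input overshoot = 1 × 3 = 3 dB, giving input = -8 dBFS.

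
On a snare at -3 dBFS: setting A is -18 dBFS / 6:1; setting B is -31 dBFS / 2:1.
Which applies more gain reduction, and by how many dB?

B, by 1.5 dB

A: overshoot 15 dB → output overshoot 2.5 dB → GR 12.5 dB.
B: overshoot 28 dB → output overshoot 14 dB → GR 14 dB.
Difference: 1.5 dB in favour of B.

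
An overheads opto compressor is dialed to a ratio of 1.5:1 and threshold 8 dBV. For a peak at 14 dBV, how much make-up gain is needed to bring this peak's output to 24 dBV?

12 dB

The peak compresses to 8 + 6/1.5 = 12 dBV.
To reach 24 dBV requires 24 − 12 = 12 dB of make-up.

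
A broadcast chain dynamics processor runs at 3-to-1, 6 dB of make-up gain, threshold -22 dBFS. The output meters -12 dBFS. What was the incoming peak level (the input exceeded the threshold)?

Before make-up, the level was -12 − 6 = -18 dBFS.
Post-compression overshoot = -18 − (-22) = 4 dB.
Undo the ratio: input overshoot = 4 × 3 = 12 dB, giving input = -10 dBFS.

-10 dBFS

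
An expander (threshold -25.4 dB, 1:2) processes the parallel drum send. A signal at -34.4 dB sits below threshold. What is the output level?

Below threshold, a 1:2 expander applies gain = (2−1)×(T − x) of attenuation.
(2−1) × 9 = 9 dB, so output = -34.4 − 9 = -43.4 dB.

-43.4 dB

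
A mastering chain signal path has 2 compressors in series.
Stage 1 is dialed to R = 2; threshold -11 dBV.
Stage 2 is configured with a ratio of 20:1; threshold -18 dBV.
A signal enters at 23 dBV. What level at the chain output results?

Stage 1: 34 dB above -11 dBV, reduced 2:1 to 17 dB above → 6 dBV.
Stage 2: 24 dB above -18 dBV, reduced 20:1 to 1.2 dB above → -16.8 dBV.

-16.8 dBV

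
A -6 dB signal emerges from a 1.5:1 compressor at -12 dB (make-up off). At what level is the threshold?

-24 dB

Gain reduction = -6 − (-12) = 6 dB; output overshoot = GR / (R − 1) = 6 / 0.5 = 12 dB.
Threshold = output − output overshoot = -12 − 12 = -24 dB.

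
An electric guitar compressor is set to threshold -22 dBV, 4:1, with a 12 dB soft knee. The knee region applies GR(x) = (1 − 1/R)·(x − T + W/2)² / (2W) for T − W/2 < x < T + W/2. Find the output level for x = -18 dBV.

x − T + W/2 = -18 − (-22) + 6 = 10.
GR = (1 − 1/4) × 10² / 24 = 0.75 × 100 / 24 = 3.125 dB.
Output = -18 − 3.125 = -21.125 dBV.

-21.125 dBV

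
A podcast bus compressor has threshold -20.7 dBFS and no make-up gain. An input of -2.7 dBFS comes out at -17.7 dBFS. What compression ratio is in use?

6:1

Input overshoot = -2.7 − (-20.7) = 18 dB; output overshoot = -17.7 − (-20.7) = 3 dB.
Ratio = 18 / 3 = 6.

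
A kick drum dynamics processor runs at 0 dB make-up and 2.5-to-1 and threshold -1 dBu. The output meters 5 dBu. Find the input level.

Post-compression overshoot = 5 − (-1) = 6 dB.
Input overshoot = R × output overshoot = 15 dB → input = -1 + 15 = 14 dBu.

14 dBu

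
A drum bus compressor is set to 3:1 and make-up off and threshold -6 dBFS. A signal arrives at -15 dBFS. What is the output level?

-15 dBFS is 9 dB below the -6 dBFS threshold, so no gain reduction is applied.
Output = input = -15 dBFS.

-15 dBFS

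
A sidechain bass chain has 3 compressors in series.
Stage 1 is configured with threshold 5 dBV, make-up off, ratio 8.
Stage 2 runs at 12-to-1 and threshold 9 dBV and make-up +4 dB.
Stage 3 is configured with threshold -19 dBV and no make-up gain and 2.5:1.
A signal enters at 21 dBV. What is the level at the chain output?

-7 dBV

Stage 1: 16 dB above 5 dBV, reduced 8:1 to 2 dB above → 7 dBV.
Stage 2: below threshold (7 ≤ 9); passes unchanged; make-up brings it to 11 dBV.
Stage 3: 30 dB above -19 dBV, reduced 2.5:1 to 12 dB above → -7 dBV.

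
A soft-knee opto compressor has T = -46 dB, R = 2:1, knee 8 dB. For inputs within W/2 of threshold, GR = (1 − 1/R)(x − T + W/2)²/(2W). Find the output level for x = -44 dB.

x − T + W/2 = -44 − (-46) + 4 = 6.
GR = (1 − 1/2) × 6² / 16 = 0.5 × 36 / 16 = 1.125 dB.
Output = -44 − 1.125 = -45.125 dB.

-45.125 dB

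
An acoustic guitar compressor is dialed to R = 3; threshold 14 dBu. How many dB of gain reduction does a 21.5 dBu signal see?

5 dB

The signal is 7.5 dB above threshold.
At 3:1, output sits 7.5/3 = 2.5 dB above threshold.
So the signal is attenuated by 7.5 − 2.5 = 5 dB.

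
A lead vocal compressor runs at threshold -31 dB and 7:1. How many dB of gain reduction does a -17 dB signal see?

12 dB

Overshoot = -17 − (-31) = 14 dB.
At 7:1, output sits 14/7 = 2 dB above threshold.
Gain reduction = 14 − 2 = 12 dB.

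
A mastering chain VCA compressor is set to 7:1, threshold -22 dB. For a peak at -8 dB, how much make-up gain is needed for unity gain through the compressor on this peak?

12 dB

Without make-up, output = threshold + overshoot/7 = -22 + 2 = -20 dB.
Gap to target: 12 dB.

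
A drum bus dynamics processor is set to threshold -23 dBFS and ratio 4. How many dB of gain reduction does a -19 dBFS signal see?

3 dB

-19 dBFS exceeds the threshold by 4 dB.
At 4:1, output sits 4/4 = 1 dB above threshold.
GR = overshoot in − overshoot out = 4 − 1 = 3 dB.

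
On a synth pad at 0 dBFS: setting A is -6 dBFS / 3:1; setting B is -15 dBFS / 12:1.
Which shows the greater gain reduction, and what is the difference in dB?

B, by 9.75 dB

A: 6 dB over, compressed to 2 dB over, so 4 dB of GR.
B: 15 dB over, compressed to 1.25 dB over, so 13.75 dB of GR.
B reduces 9.75 dB more.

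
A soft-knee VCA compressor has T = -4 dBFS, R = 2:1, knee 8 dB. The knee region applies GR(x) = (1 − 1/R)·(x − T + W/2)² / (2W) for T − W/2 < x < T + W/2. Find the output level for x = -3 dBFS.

x − T + W/2 = -3 − (-4) + 4 = 5.
GR = (1 − 1/2) × 5² / 16 = 0.5 × 25 / 16 = 0.78125 dB.
Output = -3 − 0.78125 = -3.78125 dBFS.

-3.78125 dBFS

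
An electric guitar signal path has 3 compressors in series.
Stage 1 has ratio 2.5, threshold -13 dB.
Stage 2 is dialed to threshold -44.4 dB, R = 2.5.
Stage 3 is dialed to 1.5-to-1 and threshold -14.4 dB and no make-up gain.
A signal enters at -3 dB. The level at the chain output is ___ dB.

Stage 1: 10 dB above -13 dB, reduced 2.5:1 to 4 dB above → -9 dB.
Stage 2: -9 dB is 35.4 dB over -44.4 dB; at 2.5:1 that becomes 14.16 dB over, giving -30.24 dB.
Stage 3: -30.24 dB ≤ -14.4 dB, so stage 3 doesn't engage; output -30.24 dB.

-30.24 dB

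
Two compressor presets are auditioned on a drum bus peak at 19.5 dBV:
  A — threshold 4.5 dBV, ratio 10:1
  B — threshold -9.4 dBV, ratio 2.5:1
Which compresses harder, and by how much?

A: overshoot 15 dB → output overshoot 1.5 dB → GR 13.5 dB.
B: overshoot 28.9 dB → output overshoot 11.56 dB → GR 17.34 dB.
B reduces 3.84 dB more.

B, by 3.84 dB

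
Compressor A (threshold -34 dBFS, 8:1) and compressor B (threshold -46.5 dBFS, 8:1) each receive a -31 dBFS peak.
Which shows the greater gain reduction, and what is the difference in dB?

B, by 10.9375 dB

A: overshoot 3 dB → output overshoot 0.375 dB → GR 2.625 dB.
B: overshoot 15.5 dB → output overshoot 1.9375 dB → GR 13.5625 dB.
B applies 10.9375 dB more gain reduction.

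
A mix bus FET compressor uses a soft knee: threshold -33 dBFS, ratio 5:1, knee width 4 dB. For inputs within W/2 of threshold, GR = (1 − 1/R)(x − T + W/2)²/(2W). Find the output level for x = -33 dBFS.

-33.4 dBFS

x − T + W/2 = -33 − (-33) + 2 = 2.
GR = (1 − 1/5) × 2² / 8 = 0.8 × 4 / 8 = 0.4 dB.
Output = -33 − 0.4 = -33.4 dBFS.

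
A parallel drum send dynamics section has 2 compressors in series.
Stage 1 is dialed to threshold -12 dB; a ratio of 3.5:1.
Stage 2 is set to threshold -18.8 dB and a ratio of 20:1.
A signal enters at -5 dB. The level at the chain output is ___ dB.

Stage 1: -5 dB is 7 dB over -12 dB; at 3.5:1 that becomes 2 dB over, giving -10 dB.
Stage 2: -10 dB is 8.8 dB over -18.8 dB; at 20:1 that becomes 0.44 dB over, giving -18.36 dB.

-18.36 dB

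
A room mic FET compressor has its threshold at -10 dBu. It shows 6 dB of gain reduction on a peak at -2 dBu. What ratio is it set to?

4:1

Input overshoot = -2 − (-10) = 8 dB.
Output overshoot = 8 − 6 = 2 dB.
Ratio = input overshoot / output overshoot = 8 / 2 = 4.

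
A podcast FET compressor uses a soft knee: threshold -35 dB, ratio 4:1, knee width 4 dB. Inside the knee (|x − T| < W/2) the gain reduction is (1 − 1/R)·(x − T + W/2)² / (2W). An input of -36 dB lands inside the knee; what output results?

x − T + W/2 = -36 − (-35) + 2 = 1.
GR = (1 − 1/4) × 1² / 8 = 0.75 × 1 / 8 = 0.09375 dB.
Output = -36 − 0.09375 = -36.09375 dB.

-36.09375 dB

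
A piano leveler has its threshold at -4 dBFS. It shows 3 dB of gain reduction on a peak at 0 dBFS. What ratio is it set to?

Input overshoot = 0 − (-4) = 4 dB.
Output overshoot = 4 − 3 = 1 dB.
Ratio = input overshoot / output overshoot = 4 / 1 = 4.

4:1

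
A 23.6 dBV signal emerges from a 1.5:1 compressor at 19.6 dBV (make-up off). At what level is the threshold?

11.6 dBV

Input is 12 dB above T (since output overshoot × R = input overshoot: (19.6 − T)·1.5 = 23.6 − T gives T = 11.6 dBV).
Check: 11.6 + (23.6 − 11.6)/1.5 = 11.6 + 8 = 19.6 dBV. ✓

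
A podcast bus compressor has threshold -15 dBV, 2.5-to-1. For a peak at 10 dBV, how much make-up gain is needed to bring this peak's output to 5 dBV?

Without make-up, output = threshold + overshoot/2.5 = -15 + 10 = -5 dBV.
Gap to target: 10 dB.

10 dB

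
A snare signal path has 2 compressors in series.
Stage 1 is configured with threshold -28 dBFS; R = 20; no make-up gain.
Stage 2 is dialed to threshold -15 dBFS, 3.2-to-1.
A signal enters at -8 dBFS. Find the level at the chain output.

-27 dBFS

Stage 1: overshoot 20 dB → 20/20 = 1 dB → -27 dBFS.
Stage 2: -27 dBFS is at or below the -15 dBFS threshold — no compression; output -27 dBFS.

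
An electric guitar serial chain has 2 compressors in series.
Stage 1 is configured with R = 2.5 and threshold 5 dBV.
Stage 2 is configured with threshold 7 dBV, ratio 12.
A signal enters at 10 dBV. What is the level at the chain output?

Stage 1: overshoot 5 dB → 5/2.5 = 2 dB → 7 dBV.
Stage 2: 7 dBV is at or below the 7 dBV threshold — no compression; output 7 dBV.

7 dBV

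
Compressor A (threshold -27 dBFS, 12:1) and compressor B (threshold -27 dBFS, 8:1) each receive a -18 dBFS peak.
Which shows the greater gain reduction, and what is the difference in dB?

A: overshoot 9 dB → output overshoot 0.75 dB → GR 8.25 dB.
B: overshoot 9 dB → output overshoot 1.125 dB → GR 7.875 dB.
Difference: 0.375 dB in favour of A.

A, by 0.375 dB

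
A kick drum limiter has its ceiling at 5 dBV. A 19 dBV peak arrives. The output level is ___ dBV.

5 dBV

At ∞:1, everything above 5 dBV is held at the ceiling.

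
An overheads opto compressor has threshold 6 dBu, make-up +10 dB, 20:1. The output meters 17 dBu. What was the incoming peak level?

Before make-up, the level was 17 − 10 = 7 dBu.
Post-compression overshoot = 7 − 6 = 1 dB.
Input overshoot = R × output overshoot = 20 dB → input = 6 + 20 = 26 dBu.

26 dBu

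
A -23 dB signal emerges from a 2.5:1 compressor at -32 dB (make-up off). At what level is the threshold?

-38 dB

Gain reduction = -23 − (-32) = 9 dB; output overshoot = GR / (R − 1) = 9 / 1.5 = 6 dB.
Threshold = output − output overshoot = -32 − 6 = -38 dB.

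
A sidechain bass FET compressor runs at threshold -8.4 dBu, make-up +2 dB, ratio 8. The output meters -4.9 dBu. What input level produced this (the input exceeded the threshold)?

3.6 dBu

Stripping the +2 dB make-up gives -6.9 dBu at the gain stage.
Post-compression overshoot = -6.9 − (-8.4) = 1.5 dB.
Before 8:1 compression the overshoot was 1.5 × 8 = 12 dB, so input = -8.4 + 12 = 3.6 dBu.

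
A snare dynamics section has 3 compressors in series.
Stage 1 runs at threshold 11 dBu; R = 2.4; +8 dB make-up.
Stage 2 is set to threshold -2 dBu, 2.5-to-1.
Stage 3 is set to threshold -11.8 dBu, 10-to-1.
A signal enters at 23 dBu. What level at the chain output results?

Stage 1: overshoot 12 dB → 12/2.4 = 5 dB → 16 dBu; +8 dB make-up → 24 dBu.
Stage 2: 26 dB above -2 dBu, reduced 2.5:1 to 10.4 dB above → 8.4 dBu.
Stage 3: overshoot 20.2 dB → 20.2/10 = 2.02 dB → -9.78 dBu.

-9.78 dBu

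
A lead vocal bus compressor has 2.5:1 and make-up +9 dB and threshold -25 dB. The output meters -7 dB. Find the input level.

Stripping the +9 dB make-up gives -16 dB at the gain stage.
Post-compression overshoot = -16 − (-25) = 9 dB.
Undo the ratio: input overshoot = 9 × 2.5 = 22.5 dB, giving input = -2.5 dB.

-2.5 dB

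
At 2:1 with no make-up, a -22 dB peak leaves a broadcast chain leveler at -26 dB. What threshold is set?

-30 dB

Gain reduction = -22 − (-26) = 4 dB; output overshoot = GR / (R − 1) = 4 / 1 = 4 dB.
Threshold = output − output overshoot = -26 − 4 = -30 dB.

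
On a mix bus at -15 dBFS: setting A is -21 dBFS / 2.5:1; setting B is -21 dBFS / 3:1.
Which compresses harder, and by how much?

A: overshoot 6 dB → output overshoot 2.4 dB → GR 3.6 dB.
B: overshoot 6 dB → output overshoot 2 dB → GR 4 dB.
B reduces 0.4 dB more.

B, by 0.4 dB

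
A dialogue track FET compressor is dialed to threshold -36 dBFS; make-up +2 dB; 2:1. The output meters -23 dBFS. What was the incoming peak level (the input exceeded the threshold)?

Stripping the +2 dB make-up gives -25 dBFS at the gain stage.
That's 11 dB above the -36 dBFS threshold.
Input overshoot = R × output overshoot = 22 dB → input = -36 + 22 = -14 dBFS.

-14 dBFS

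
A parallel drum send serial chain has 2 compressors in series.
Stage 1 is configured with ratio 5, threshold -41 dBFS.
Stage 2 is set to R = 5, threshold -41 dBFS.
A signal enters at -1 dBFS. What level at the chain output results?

-39.4 dBFS

Stage 1: overshoot 40 dB → 40/5 = 8 dB → -33 dBFS.
Stage 2: 8 dB above -41 dBFS, reduced 5:1 to 1.6 dB above → -39.4 dBFS.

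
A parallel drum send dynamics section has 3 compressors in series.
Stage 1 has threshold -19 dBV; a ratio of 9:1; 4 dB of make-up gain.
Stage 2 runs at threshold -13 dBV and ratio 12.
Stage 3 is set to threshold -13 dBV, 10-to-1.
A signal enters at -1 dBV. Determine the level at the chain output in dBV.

Stage 1: -1 dBV is 18 dB over -19 dBV; at 9:1 that becomes 2 dB over, giving -17 dBV; +4 dB make-up → -13 dBV.
Stage 2: -13 dBV ≤ -13 dBV, so stage 2 doesn't engage; output -13 dBV.
Stage 3: -13 dBV is at or below the -13 dBV threshold — no compression; output -13 dBV.

-13 dBV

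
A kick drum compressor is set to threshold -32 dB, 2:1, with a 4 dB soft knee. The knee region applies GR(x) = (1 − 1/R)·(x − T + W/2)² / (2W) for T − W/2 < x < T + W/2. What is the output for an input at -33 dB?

-33.0625 dB

x − T + W/2 = -33 − (-32) + 2 = 1.
GR = (1 − 1/2) × 1² / 8 = 0.5 × 1 / 8 = 0.0625 dB.
Output = -33 − 0.0625 = -33.0625 dB.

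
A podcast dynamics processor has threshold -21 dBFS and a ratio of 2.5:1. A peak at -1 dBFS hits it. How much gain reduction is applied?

The signal is 20 dB above threshold.
A 2.5:1 ratio leaves 8 dB of that excess.
So the signal is attenuated by 20 − 8 = 12 dB.

12 dB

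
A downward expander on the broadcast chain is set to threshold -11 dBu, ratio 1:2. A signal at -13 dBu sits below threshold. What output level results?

Undershoot = (-11) − (-13) = 2 dB.
At 1:2, that expands to 4 dB under threshold.
Output = -11 − 4 = -15 dBu.

-15 dBu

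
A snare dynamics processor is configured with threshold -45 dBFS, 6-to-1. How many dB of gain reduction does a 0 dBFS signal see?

0 dBFS exceeds the threshold by 45 dB.
After 6:1 compression the overshoot becomes 45/6 = 7.5 dB.
So the signal is attenuated by 45 − 7.5 = 37.5 dB.

37.5 dB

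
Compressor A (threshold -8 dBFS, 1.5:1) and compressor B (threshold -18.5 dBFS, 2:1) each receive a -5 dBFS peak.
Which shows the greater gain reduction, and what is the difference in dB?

B, by 5.75 dB

A: 3 dB over, compressed to 2 dB over, so 1 dB of GR.
B: 13.5 dB over, compressed to 6.75 dB over, so 6.75 dB of GR.
B reduces 5.75 dB more.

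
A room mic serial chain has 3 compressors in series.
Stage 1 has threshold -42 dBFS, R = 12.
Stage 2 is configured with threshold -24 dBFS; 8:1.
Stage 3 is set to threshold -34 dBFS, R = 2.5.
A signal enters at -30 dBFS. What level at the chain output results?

Stage 1: overshoot 12 dB → 12/12 = 1 dB → -41 dBFS.
Stage 2: -41 dBFS ≤ -24 dBFS, so stage 2 doesn't engage; output -41 dBFS.
Stage 3: below threshold (-41 ≤ -34); passes unchanged; output -41 dBFS.

-41 dBFS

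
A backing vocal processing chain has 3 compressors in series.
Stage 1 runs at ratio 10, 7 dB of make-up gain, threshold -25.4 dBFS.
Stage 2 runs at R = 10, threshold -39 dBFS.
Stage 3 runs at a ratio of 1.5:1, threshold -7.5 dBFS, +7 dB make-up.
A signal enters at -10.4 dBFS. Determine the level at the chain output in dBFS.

-29.79 dBFS

Stage 1: overshoot 15 dB → 15/10 = 1.5 dB → -23.9 dBFS; +7 dB make-up → -16.9 dBFS.
Stage 2: overshoot 22.1 dB → 22.1/10 = 2.21 dB → -36.79 dBFS.
Stage 3: -36.79 dBFS ≤ -7.5 dBFS, so stage 3 doesn't engage; make-up brings it to -29.79 dBFS.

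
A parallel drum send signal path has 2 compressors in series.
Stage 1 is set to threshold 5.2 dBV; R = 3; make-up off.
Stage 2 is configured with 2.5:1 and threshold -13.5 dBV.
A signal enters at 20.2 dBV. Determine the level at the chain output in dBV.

-4.02 dBV

Stage 1: overshoot 15 dB → 15/3 = 5 dB → 10.2 dBV.
Stage 2: overshoot 23.7 dB → 23.7/2.5 = 9.48 dB → -4.02 dBV.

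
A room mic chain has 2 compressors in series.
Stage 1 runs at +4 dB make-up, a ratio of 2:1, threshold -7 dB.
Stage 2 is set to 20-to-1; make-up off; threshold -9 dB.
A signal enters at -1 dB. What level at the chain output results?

-8.55 dB

Stage 1: 6 dB above -7 dB, reduced 2:1 to 3 dB above → -4 dB; +4 dB make-up → 0 dB.
Stage 2: 9 dB above -9 dB, reduced 20:1 to 0.45 dB above → -8.55 dB.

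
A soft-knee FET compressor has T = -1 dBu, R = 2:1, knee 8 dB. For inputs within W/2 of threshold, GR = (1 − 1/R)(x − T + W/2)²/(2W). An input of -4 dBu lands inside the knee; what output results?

x − T + W/2 = -4 − (-1) + 4 = 1.
GR = (1 − 1/2) × 1² / 16 = 0.5 × 1 / 16 = 0.03125 dB.
Output = -4 − 0.03125 = -4.03125 dBu.

-4.03125 dBu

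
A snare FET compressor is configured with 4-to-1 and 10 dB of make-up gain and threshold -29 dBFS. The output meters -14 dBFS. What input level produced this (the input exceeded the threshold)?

Before make-up, the level was -14 − 10 = -24 dBFS.
The compressed level sits -24 − (-29) = 5 dB over threshold.
Undo the ratio: input overshoot = 5 × 4 = 20 dB, giving input = -9 dBFS.

-9 dBFS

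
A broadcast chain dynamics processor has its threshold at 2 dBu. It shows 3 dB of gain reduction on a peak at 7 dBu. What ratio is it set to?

Input overshoot = 7 − 2 = 5 dB.
Output overshoot = 5 − 3 = 2 dB.
Ratio = input overshoot / output overshoot = 5 / 2 = 2.5.

2.5:1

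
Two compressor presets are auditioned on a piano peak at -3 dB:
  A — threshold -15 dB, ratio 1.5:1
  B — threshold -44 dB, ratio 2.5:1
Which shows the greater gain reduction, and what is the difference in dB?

A: overshoot 12 dB → output overshoot 8 dB → GR 4 dB.
B: overshoot 41 dB → output overshoot 16.4 dB → GR 24.6 dB.
Difference: 20.6 dB in favour of B.

B, by 20.6 dB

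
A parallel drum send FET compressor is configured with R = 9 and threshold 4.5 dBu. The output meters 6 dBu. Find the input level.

18 dBu

That's 1.5 dB above the 4.5 dBu threshold.
Undo the ratio: input overshoot = 1.5 × 9 = 13.5 dB, giving input = 18 dBu.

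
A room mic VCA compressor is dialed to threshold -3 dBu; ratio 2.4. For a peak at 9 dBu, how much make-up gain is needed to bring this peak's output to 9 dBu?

Overshoot 12 dB → 12/2.4 = 5 dB after compression, so the compressed level is -3 + 5 = 2 dBu.
Make-up = target − compressed = 9 − 2 = 7 dB.

7 dB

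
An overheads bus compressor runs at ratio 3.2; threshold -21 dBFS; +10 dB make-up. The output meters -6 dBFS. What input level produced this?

Before make-up, the level was -6 − 10 = -16 dBFS.
That's 5 dB above the -21 dBFS threshold.
Before 3.2:1 compression the overshoot was 5 × 3.2 = 16 dB, so input = -21 + 16 = -5 dBFS.

-5 dBFS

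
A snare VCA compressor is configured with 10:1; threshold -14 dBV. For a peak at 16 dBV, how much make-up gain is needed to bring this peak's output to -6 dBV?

5 dB

Without make-up, output = threshold + overshoot/10 = -14 + 3 = -11 dBV.
Gap to target: 5 dB.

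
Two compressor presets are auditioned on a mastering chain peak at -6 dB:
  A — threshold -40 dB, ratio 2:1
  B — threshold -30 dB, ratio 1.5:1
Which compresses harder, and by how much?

A: 34 dB over, compressed to 17 dB over, so 17 dB of GR.
B: 24 dB over, compressed to 16 dB over, so 8 dB of GR.
Difference: 9 dB in favour of A.

A, by 9 dB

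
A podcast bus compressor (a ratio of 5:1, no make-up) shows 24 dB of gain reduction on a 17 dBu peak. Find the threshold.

Gain reduction = 17 − (-7) = 24 dB; output overshoot = GR / (R − 1) = 24 / 4 = 6 dB.
Threshold = output − output overshoot = -7 − 6 = -13 dBu.

-13 dBu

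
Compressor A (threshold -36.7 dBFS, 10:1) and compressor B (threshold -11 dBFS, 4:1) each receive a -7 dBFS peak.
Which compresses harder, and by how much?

A: 29.7 dB over, compressed to 2.97 dB over, so 26.73 dB of GR.
B: 4 dB over, compressed to 1 dB over, so 3 dB of GR.
Difference: 23.73 dB in favour of A.

A, by 23.73 dB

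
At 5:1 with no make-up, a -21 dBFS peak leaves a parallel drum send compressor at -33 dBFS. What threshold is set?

-36 dBFS

Gain reduction = -21 − (-33) = 12 dB; output overshoot = GR / (R − 1) = 12 / 4 = 3 dB.
Threshold = output − output overshoot = -33 − 3 = -36 dBFS.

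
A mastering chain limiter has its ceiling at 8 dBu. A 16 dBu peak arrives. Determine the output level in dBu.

A brickwall limiter is an ∞:1 compressor: any input above the ceiling is clamped to 8 dBu.

8 dBu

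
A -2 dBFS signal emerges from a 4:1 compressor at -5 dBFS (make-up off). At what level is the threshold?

Input is 4 dB above T (since output overshoot × R = input overshoot: (-5 − T)·4 = -2 − T gives T = -6 dBFS).
Check: -6 + (-2 − (-6))/4 = -6 + 1 = -5 dBFS. ✓

-6 dBFS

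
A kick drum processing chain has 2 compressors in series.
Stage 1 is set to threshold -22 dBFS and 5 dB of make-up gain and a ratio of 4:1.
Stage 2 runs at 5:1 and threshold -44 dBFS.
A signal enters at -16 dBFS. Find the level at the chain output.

Stage 1: overshoot 6 dB → 6/4 = 1.5 dB → -20.5 dBFS; +5 dB make-up → -15.5 dBFS.
Stage 2: 28.5 dB above -44 dBFS, reduced 5:1 to 5.7 dB above → -38.3 dBFS.

-38.3 dBFS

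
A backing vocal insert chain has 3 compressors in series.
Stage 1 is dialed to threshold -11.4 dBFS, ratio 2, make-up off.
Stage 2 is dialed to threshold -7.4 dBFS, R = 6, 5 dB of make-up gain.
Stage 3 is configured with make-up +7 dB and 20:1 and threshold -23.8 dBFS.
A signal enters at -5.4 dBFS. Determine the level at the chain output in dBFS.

Stage 1: overshoot 6 dB → 6/2 = 3 dB → -8.4 dBFS.
Stage 2: -8.4 dBFS ≤ -7.4 dBFS, so stage 2 doesn't engage; make-up brings it to -3.4 dBFS.
Stage 3: overshoot 20.4 dB → 20.4/20 = 1.02 dB → -22.78 dBFS; +7 dB make-up → -15.78 dBFS.

-15.78 dBFS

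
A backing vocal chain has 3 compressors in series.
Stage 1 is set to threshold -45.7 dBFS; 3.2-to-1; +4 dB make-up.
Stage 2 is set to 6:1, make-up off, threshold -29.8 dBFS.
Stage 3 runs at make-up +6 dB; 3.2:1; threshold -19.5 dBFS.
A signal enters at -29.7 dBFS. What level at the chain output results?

-30.7 dBFS

Stage 1: overshoot 16 dB → 16/3.2 = 5 dB → -40.7 dBFS; +4 dB make-up → -36.7 dBFS.
Stage 2: below threshold (-36.7 ≤ -29.8); passes unchanged; output -36.7 dBFS.
Stage 3: -36.7 dBFS ≤ -19.5 dBFS, so stage 3 doesn't engage; make-up brings it to -30.7 dBFS.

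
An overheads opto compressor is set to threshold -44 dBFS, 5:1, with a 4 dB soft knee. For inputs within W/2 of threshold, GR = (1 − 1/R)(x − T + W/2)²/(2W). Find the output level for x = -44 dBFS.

x − T + W/2 = -44 − (-44) + 2 = 2.
GR = (1 − 1/5) × 2² / 8 = 0.8 × 4 / 8 = 0.4 dB.
Output = -44 − 0.4 = -44.4 dBFS.

-44.4 dBFS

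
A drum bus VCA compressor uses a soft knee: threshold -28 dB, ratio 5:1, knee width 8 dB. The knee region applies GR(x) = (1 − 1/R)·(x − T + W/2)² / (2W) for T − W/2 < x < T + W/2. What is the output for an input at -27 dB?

-28.25 dB

x − T + W/2 = -27 − (-28) + 4 = 5.
GR = (1 − 1/5) × 5² / 16 = 0.8 × 25 / 16 = 1.25 dB.
Output = -27 − 1.25 = -28.25 dB.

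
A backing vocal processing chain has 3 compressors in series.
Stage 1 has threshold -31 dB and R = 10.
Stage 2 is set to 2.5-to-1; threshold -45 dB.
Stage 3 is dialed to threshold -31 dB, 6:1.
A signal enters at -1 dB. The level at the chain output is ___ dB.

Stage 1: overshoot 30 dB → 30/10 = 3 dB → -28 dB.
Stage 2: overshoot 17 dB → 17/2.5 = 6.8 dB → -38.2 dB.
Stage 3: below threshold (-38.2 ≤ -31); passes unchanged; output -38.2 dB.

-38.2 dB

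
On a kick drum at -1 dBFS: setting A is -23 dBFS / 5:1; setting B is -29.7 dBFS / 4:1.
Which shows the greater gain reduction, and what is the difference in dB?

B, by 3.925 dB

A: 22 dB over, compressed to 4.4 dB over, so 17.6 dB of GR.
B: 28.7 dB over, compressed to 7.175 dB over, so 21.525 dB of GR.
B reduces 3.925 dB more.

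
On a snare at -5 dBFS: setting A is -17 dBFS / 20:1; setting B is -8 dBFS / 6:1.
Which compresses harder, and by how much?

A: overshoot 12 dB → output overshoot 0.6 dB → GR 11.4 dB.
B: overshoot 3 dB → output overshoot 0.5 dB → GR 2.5 dB.
Difference: 8.9 dB in favour of A.

A, by 8.9 dB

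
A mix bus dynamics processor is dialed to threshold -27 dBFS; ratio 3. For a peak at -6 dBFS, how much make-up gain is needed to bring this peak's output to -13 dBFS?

Without make-up, output = threshold + overshoot/3 = -27 + 7 = -20 dBFS.
Gap to target: 7 dB.

7 dB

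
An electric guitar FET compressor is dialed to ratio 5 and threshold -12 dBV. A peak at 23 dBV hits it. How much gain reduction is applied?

The signal is 35 dB above threshold.
After 5:1 compression the overshoot becomes 35/5 = 7 dB.
Gain reduction = 35 − 7 = 28 dB.

28 dB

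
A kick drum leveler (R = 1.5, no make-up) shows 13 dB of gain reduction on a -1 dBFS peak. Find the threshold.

-40 dBFS

Gain reduction = -1 − (-14) = 13 dB; output overshoot = GR / (R − 1) = 13 / 0.5 = 26 dB.
Threshold = output − output overshoot = -14 − 26 = -40 dBFS.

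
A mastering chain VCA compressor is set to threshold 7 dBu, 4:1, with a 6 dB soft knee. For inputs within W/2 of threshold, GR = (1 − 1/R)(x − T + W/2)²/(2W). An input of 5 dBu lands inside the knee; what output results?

x − T + W/2 = 5 − 7 + 3 = 1.
GR = (1 − 1/4) × 1² / 12 = 0.75 × 1 / 12 = 0.0625 dB.
Output = 5 − 0.0625 = 4.9375 dBu.

4.9375 dBu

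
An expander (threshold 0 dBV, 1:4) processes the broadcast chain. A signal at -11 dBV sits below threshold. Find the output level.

-44 dBV

The input is 11 dB below the 0 dBV threshold.
A 1:4 expander multiplies undershoot by 4: 11 × 4 = 44 dB below threshold.
Output = 0 − 44 = -44 dBV.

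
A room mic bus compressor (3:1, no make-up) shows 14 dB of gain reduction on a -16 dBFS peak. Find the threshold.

-37 dBFS

Let T be the threshold. Output overshoot = (input overshoot)/R, so -30 − T = (-16 − T)/3.
3·(-30 − T) = -16 − T → 2·T = -90 − (-16) = -74.
T = -74/2 = -37 dBFS.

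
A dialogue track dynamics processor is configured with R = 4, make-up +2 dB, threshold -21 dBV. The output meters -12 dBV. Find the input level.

7 dBV

Remove make-up: -12 − 2 = -14 dBV.
Post-compression overshoot = -14 − (-21) = 7 dB.
Undo the ratio: input overshoot = 7 × 4 = 28 dB, giving input = 7 dBV.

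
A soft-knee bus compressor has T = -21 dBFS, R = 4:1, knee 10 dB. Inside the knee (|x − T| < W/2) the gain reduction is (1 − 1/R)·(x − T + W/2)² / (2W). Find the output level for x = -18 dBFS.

x − T + W/2 = -18 − (-21) + 5 = 8.
GR = (1 − 1/4) × 8² / 20 = 0.75 × 64 / 20 = 2.4 dB.
Output = -18 − 2.4 = -20.4 dBFS.

-20.4 dBFS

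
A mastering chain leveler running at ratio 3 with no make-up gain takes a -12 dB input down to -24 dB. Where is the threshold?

-30 dB

Input is 18 dB above T (since output overshoot × R = input overshoot: (-24 − T)·3 = -12 − T gives T = -30 dB).
Check: -30 + (-12 − (-30))/3 = -30 + 6 = -24 dB. ✓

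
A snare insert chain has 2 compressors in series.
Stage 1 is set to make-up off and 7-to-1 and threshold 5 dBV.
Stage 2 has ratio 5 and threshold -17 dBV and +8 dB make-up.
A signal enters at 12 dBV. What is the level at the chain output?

Stage 1: 12 dBV is 7 dB over 5 dBV; at 7:1 that becomes 1 dB over, giving 6 dBV.
Stage 2: overshoot 23 dB → 23/5 = 4.6 dB → -12.4 dBV; +8 dB make-up → -4.4 dBV.

-4.4 dBV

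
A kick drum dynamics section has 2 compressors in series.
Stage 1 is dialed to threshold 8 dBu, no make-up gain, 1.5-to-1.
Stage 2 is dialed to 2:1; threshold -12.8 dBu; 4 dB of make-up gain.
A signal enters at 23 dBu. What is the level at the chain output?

Stage 1: 23 dBu is 15 dB over 8 dBu; at 1.5:1 that becomes 10 dB over, giving 18 dBu.
Stage 2: 18 dBu is 30.8 dB over -12.8 dBu; at 2:1 that becomes 15.4 dB over, giving 2.6 dBu; +4 dB make-up → 6.6 dBu.

6.6 dBu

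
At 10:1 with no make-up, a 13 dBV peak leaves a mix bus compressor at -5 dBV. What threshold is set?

-7 dBV

Gain reduction = 13 − (-5) = 18 dB; output overshoot = GR / (R − 1) = 18 / 9 = 2 dB.
Threshold = output − output overshoot = -5 − 2 = -7 dBV.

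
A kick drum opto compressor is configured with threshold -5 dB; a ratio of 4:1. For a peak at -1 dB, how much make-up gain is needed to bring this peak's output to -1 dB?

3 dB

Overshoot 4 dB → 4/4 = 1 dB after compression, so the compressed level is -5 + 1 = -4 dB.
Make-up = target − compressed = -1 − (-4) = 3 dB.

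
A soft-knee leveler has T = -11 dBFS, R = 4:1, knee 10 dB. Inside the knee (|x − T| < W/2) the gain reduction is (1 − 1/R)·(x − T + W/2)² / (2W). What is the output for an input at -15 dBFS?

x − T + W/2 = -15 − (-11) + 5 = 1.
GR = (1 − 1/4) × 1² / 20 = 0.75 × 1 / 20 = 0.0375 dB.
Output = -15 − 0.0375 = -15.0375 dBFS.

-15.0375 dBFS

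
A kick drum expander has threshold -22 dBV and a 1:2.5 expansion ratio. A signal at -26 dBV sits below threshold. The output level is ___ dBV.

The input is 4 dB below the -22 dBV threshold.
A 1:2.5 expander multiplies undershoot by 2.5: 4 × 2.5 = 10 dB below threshold.
Output = -22 − 10 = -32 dBV.

-32 dBV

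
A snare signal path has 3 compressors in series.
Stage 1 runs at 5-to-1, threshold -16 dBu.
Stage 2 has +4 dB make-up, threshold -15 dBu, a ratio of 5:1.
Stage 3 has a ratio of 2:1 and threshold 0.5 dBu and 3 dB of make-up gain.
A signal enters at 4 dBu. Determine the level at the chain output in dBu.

-7.4 dBu

Stage 1: 4 dBu is 20 dB over -16 dBu; at 5:1 that becomes 4 dB over, giving -12 dBu.
Stage 2: overshoot 3 dB → 3/5 = 0.6 dB → -14.4 dBu; +4 dB make-up → -10.4 dBu.
Stage 3: -10.4 dBu is at or below the 0.5 dBu threshold — no compression; make-up brings it to -7.4 dBu.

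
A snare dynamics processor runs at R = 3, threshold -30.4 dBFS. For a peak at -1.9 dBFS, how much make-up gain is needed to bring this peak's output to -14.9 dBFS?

Without make-up, output = threshold + overshoot/3 = -30.4 + 9.5 = -20.9 dBFS.
Gap to target: 6 dB.

6 dB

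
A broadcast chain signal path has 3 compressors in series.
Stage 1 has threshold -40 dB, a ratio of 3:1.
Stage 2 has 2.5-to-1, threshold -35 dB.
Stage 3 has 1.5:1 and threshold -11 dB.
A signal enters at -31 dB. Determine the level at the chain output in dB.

Stage 1: overshoot 9 dB → 9/3 = 3 dB → -37 dB.
Stage 2: below threshold (-37 ≤ -35); passes unchanged; output -37 dB.
Stage 3: -37 dB ≤ -11 dB, so stage 3 doesn't engage; output -37 dB.

-37 dB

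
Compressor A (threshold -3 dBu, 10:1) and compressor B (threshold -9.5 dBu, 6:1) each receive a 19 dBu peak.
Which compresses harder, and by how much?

B, by 3.95 dB

A: 22 dB over, compressed to 2.2 dB over, so 19.8 dB of GR.
B: 28.5 dB over, compressed to 4.75 dB over, so 23.75 dB of GR.
B applies 3.95 dB more gain reduction.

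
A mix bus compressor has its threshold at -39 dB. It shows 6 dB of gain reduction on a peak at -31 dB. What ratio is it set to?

Input overshoot = -31 − (-39) = 8 dB.
Output overshoot = 8 − 6 = 2 dB.
Ratio = input overshoot / output overshoot = 8 / 2 = 4.

4:1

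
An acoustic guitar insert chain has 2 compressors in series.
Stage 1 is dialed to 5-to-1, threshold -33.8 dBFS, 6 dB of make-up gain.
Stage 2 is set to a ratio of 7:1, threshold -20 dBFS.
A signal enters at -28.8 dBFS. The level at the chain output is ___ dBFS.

-26.8 dBFS

Stage 1: -28.8 dBFS is 5 dB over -33.8 dBFS; at 5:1 that becomes 1 dB over, giving -32.8 dBFS; +6 dB make-up → -26.8 dBFS.
Stage 2: -26.8 dBFS is at or below the -20 dBFS threshold — no compression; output -26.8 dBFS.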